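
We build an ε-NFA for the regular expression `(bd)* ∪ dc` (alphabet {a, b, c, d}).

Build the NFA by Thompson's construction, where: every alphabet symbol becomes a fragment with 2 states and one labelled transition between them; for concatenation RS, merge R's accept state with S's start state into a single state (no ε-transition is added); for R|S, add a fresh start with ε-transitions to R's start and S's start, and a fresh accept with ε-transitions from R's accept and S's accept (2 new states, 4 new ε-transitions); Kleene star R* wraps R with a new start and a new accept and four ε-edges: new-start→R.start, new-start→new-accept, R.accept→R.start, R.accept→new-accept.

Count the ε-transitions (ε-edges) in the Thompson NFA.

8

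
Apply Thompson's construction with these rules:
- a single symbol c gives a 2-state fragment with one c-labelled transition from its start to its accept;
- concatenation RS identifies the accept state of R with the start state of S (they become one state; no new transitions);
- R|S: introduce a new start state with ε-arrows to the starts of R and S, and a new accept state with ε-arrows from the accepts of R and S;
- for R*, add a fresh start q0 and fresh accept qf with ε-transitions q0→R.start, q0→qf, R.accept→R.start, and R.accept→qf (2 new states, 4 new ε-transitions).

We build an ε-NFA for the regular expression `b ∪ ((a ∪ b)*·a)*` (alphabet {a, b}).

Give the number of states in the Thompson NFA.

15

Per subexpression:
Each of the 4 symbol leaves contributes a 2-state fragment.
  a ∪ b = 6 states
  (a ∪ b)* = 8 states
  (a ∪ b)*·a = 9 states
  ((a ∪ b)*·a)* = 11 states
  b ∪ ((a ∪ b)*·a)* = 15 states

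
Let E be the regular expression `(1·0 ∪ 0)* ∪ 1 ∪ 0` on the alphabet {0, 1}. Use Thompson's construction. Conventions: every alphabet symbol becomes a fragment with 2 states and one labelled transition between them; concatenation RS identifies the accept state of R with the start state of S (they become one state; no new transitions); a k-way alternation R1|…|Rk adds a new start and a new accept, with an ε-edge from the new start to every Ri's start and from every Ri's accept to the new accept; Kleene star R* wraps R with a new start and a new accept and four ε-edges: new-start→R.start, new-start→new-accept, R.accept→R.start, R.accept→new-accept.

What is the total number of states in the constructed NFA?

15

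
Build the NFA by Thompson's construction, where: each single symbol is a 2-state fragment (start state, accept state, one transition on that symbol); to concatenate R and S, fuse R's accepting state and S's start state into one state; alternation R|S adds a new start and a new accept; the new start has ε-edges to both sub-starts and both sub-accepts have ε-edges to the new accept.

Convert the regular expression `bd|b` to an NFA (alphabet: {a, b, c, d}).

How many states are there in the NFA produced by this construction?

7

Bottom-up over the parse tree:
Each of the 3 symbol leaves contributes a 2-state fragment.
  bd → 3 states
  bd|b → 7 states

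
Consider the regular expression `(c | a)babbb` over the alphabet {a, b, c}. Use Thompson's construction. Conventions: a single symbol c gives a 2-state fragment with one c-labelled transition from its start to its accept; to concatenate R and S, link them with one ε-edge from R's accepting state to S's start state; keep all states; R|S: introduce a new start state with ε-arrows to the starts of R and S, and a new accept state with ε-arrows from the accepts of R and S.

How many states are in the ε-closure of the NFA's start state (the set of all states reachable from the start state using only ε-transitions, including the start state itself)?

3

Let C(F) = |ε-closure(F.start)| within fragment F, and note whether F accepts ε. Symbol fragments have C = 1 and do not accept ε. Then:
  c | a — new start ε-reaches every alternative's start; none of them accept ε, so the new accept is not reached: |ε-closure| = 1 + 1 + 1 = 3
  (c | a)babbb — |ε-closure| equals the left operand's closure size = 3 (its accept is not ε-reachable, so the closure stops there)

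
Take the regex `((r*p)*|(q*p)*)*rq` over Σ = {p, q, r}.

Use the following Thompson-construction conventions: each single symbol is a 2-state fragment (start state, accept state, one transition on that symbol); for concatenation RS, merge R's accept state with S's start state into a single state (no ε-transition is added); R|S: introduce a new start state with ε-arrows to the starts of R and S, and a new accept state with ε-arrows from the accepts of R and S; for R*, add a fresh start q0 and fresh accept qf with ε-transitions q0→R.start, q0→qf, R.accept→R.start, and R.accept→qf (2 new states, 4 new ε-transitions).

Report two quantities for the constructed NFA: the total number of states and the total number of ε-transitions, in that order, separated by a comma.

Building bottom-up:
Each of the 6 symbol leaves contributes 2 states and 0 ε-transitions.
  r* : 4 states, 4 ε-transitions
  r*p : 5 states, 4 ε-transitions
  (r*p)* : 7 states, 8 ε-transitions
  q* : 4 states, 4 ε-transitions
  q*p : 5 states, 4 ε-transitions
  (q*p)* : 7 states, 8 ε-transitions
  (r*p)*|(q*p)* : 16 states, 20 ε-transitions
  ((r*p)*|(q*p)*)* : 18 states, 24 ε-transitions
  ((r*p)*|(q*p)*)*rq : 20 states, 24 ε-transitions

20, 24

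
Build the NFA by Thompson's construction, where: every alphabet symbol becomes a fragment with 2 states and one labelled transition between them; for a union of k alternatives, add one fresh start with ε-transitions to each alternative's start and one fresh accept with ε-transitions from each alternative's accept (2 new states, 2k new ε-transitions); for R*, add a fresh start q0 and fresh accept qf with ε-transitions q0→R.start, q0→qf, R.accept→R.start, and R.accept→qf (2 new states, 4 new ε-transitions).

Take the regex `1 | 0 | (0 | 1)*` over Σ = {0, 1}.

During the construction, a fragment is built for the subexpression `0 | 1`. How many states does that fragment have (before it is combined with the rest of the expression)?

Fragment for `0 | 1`:
Each of the 2 symbol leaves contributes a 2-state fragment.
  0 | 1 → 6 states

6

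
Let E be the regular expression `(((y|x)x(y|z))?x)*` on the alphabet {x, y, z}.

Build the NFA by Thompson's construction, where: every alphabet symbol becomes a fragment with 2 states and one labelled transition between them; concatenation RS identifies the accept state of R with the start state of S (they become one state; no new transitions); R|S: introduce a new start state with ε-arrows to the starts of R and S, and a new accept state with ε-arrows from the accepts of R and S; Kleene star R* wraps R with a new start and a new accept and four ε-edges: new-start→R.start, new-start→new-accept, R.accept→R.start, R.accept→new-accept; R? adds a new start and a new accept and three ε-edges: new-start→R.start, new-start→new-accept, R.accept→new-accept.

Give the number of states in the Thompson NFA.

Building bottom-up:
Each of the 6 symbol leaves contributes a 2-state fragment.
  y|x = 6 states
  y|z = 6 states
  (y|x)x(y|z) = 12 states
  ((y|x)x(y|z))? = 14 states
  ((y|x)x(y|z))?x = 15 states
  (((y|x)x(y|z))?x)* = 17 states

17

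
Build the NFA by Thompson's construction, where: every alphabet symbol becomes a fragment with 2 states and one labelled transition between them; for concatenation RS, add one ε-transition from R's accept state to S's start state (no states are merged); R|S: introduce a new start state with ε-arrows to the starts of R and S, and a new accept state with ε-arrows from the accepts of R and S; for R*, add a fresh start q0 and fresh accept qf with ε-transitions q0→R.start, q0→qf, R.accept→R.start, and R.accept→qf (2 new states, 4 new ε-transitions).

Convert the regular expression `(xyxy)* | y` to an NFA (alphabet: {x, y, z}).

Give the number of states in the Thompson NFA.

By structural recursion:
Each of the 5 symbol leaves contributes a 2-state fragment.
  xyxy → 8 states
  (xyxy)* → 10 states
  (xyxy)* | y → 14 states

14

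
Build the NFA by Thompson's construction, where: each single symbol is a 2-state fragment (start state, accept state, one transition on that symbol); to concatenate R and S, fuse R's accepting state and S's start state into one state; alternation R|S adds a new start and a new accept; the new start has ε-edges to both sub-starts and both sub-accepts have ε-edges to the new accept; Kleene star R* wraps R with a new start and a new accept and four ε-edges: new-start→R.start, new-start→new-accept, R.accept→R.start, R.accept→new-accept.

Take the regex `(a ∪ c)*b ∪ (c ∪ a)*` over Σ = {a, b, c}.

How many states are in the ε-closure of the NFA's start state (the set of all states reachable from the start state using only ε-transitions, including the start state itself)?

Compute the ε-closure size of each fragment's start state recursively; a symbol fragment's start has no outgoing ε-edge, so its closure is just itself (size 1).
  a ∪ c : |ε-closure| = 1 + 1 + 1 = 3 (the new accept is not ε-reachable since no branch accepts ε)
  (a ∪ c)* : new start has ε-edges to the inner start and to the new accept, so |ε-closure| = 2 + 3 = 5
  (a ∪ c)*b : |ε-closure| = 5 + (1−1) = 5 (closure spills across the concat boundary because the left factor accepts ε)
  c ∪ a : new start ε-reaches every alternative's start; none of them accept ε, so the new accept is not reached: |ε-closure| = 1 + 1 + 1 = 3
  (c ∪ a)* : the star's fresh start ε-reaches both the body's start and the fresh accept: |ε-closure| = 2 + 3 = 5
  (a ∪ c)*b ∪ (c ∪ a)* : |ε-closure| = 1 (new start) + (5 + 5) + 1 (new accept, since some branch ε-reaches its own accept) = 12

12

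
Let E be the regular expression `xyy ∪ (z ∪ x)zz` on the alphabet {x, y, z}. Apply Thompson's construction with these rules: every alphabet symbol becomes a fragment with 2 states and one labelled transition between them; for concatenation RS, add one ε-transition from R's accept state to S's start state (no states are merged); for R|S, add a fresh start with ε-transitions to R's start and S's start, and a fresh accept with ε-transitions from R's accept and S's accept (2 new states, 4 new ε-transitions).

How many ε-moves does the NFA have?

12

Per subexpression:
Each of the 7 symbol leaves contributes 0 ε-transitions.
  xyy : 2 ε-transitions
  z ∪ x : 4 ε-transitions
  (z ∪ x)zz : 6 ε-transitions
  xyy ∪ (z ∪ x)zz : 12 ε-transitions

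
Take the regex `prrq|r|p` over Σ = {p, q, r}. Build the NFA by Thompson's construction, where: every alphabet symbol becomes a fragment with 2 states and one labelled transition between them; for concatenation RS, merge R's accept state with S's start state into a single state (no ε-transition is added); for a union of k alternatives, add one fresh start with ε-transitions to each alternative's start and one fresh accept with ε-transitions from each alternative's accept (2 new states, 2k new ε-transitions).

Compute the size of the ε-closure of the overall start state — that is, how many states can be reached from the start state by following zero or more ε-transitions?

Work bottom-up. For each fragment F, track |ε-closure(F.start)| and whether F's accept lies in that closure (i.e. whether F accepts ε). A single-symbol fragment has closure size 1 and does not accept ε.
  prrq : |ε-closure| equals the left operand's closure size = 1 (its accept is not ε-reachable, so the closure stops there)
  prrq|r|p : new start ε-reaches every alternative's start; none of them accept ε, so the new accept is not reached: |ε-closure| = 1 + 1 + 1 + 1 = 4

4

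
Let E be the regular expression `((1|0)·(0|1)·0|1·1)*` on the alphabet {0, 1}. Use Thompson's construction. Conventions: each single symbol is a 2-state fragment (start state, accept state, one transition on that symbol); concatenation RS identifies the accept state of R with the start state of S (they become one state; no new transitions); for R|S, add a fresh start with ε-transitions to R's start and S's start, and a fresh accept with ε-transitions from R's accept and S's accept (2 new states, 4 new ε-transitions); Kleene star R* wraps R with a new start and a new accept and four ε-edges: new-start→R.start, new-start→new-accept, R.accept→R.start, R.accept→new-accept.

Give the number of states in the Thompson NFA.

By structural recursion:
Each of the 7 symbol leaves contributes a 2-state fragment.
  1|0 → 6 states
  0|1 → 6 states
  (1|0)·(0|1)·0 → 12 states
  1·1 → 3 states
  (1|0)·(0|1)·0|1·1 → 17 states
  ((1|0)·(0|1)·0|1·1)* → 19 states

19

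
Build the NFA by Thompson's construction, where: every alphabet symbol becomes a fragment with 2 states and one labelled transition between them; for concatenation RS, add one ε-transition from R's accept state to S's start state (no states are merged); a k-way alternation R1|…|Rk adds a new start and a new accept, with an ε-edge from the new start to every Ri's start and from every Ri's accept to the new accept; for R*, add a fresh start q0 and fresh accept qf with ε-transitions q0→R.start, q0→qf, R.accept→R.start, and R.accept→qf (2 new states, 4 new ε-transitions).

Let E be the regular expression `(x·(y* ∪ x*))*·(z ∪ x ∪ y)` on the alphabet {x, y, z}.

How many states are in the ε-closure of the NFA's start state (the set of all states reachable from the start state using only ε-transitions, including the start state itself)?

Let C(F) = |ε-closure(F.start)| within fragment F, and note whether F accepts ε. Symbol fragments have C = 1 and do not accept ε. Then:
  y* : new start has ε-edges to the inner start and to the new accept, so |ε-closure| = 2 + 1 = 3
  x* : the star's fresh start ε-reaches both the body's start and the fresh accept: |ε-closure| = 2 + 1 = 3
  y* ∪ x* : new start ε-reaches every alternative's start; at least one alternative accepts ε, so the union's new accept is reached too: |ε-closure| = 1 + 3 + 3 + 1 = 8
  x·(y* ∪ x*) : |ε-closure| equals the left operand's closure size = 1 (its accept is not ε-reachable, so the closure stops there)
  (x·(y* ∪ x*))* : |ε-closure| = 1 (new start) + 1 (body) + 1 (new accept) = 3
  z ∪ x ∪ y : |ε-closure| = 1 + 1 + 1 + 1 = 4 (the new accept is not ε-reachable since no branch accepts ε)
  (x·(y* ∪ x*))*·(z ∪ x ∪ y) : the left operand accepts ε, so the closure extends into the next operand (via the concat ε-link); |ε-closure| = 3 + 4 = 7

7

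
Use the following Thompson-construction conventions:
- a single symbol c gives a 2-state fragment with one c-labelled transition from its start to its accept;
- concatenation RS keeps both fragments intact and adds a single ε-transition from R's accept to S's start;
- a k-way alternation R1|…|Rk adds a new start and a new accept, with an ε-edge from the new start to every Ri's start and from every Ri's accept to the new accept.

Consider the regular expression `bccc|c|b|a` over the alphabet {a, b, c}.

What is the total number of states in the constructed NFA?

By structural recursion:
Each of the 7 symbol leaves contributes a 2-state fragment.
  bccc — 8 states
  bccc|c|b|a — 16 states

16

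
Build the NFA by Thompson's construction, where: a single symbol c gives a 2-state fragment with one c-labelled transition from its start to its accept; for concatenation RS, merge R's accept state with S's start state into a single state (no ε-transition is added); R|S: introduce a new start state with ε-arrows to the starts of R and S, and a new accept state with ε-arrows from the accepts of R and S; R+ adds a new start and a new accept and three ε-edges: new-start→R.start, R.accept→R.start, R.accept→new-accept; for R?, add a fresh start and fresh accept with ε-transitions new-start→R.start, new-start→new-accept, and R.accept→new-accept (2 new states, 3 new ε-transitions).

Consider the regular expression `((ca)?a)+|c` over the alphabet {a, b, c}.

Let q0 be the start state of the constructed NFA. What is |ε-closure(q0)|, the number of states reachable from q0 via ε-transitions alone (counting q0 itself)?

6

Let C(F) = |ε-closure(F.start)| within fragment F, and note whether F accepts ε. Symbol fragments have C = 1 and do not accept ε. Then:
  ca → same as the first factor's closure: C = 1
  (ca)? → new start has ε-edges to the inner start and to the new accept, so C = 2 + 1 = 3
  (ca)?a → the left operand accepts ε, so the closure extends into the next operand (the shared merged state is already counted); C = 3 + (1−1) = 3
  ((ca)?a)+ → new start ε-reaches only the body's start; the new accept needs a symbol first: C = 1 + 3 = 4
  ((ca)?a)+|c → new start ε-reaches every alternative's start; none of them accept ε, so the new accept is not reached: C = 1 + 4 + 1 = 6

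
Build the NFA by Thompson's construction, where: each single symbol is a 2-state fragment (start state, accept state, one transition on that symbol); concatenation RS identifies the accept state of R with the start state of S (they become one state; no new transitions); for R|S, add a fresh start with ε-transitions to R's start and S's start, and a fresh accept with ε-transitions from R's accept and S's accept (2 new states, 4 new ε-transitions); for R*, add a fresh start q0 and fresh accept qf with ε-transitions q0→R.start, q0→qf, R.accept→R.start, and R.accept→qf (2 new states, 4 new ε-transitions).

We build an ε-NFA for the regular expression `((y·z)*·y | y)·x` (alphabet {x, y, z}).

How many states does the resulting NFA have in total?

11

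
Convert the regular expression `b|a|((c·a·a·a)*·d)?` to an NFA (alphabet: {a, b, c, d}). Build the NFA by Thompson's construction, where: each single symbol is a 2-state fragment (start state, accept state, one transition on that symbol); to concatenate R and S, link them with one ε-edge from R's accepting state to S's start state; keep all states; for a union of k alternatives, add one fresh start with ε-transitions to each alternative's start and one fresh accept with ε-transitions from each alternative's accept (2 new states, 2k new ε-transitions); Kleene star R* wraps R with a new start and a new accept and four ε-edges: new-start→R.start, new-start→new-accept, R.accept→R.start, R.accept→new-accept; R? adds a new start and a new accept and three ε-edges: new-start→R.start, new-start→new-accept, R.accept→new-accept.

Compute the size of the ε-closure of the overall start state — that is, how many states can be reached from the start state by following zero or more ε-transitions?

10

Work bottom-up. For each fragment F, track |ε-closure(F.start)| and whether F's accept lies in that closure (i.e. whether F accepts ε). A single-symbol fragment has closure size 1 and does not accept ε.
  c·a·a·a : same as the first factor's closure: C = 1
  (c·a·a·a)* : C = 1 (new start) + 1 (body) + 1 (new accept) = 3
  (c·a·a·a)*·d : C = 3 + 1 = 4 (closure spills across the concat boundary because the left factor accepts ε)
  ((c·a·a·a)*·d)? : C = 1 (new start) + 4 (body) + 1 (new accept, via ε) = 6
  b|a|((c·a·a·a)*·d)? : C = 1 (new start) + (1 + 1 + 6) + 1 (new accept, since some branch ε-reaches its own accept) = 10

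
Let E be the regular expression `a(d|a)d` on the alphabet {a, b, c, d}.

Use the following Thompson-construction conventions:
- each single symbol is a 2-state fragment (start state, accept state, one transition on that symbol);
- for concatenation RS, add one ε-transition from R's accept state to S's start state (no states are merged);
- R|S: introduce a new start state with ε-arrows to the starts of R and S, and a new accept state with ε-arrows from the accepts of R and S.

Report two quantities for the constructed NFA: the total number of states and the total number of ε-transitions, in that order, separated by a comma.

10, 6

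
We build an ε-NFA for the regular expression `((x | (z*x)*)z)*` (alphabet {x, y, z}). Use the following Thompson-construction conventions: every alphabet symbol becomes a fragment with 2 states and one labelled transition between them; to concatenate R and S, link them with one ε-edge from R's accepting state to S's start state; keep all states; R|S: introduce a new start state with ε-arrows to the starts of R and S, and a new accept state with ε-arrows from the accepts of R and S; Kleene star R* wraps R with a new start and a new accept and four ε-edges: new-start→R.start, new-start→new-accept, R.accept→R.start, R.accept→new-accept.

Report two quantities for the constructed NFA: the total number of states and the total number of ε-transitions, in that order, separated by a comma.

16, 18

Per subexpression:
Each of the 4 symbol leaves contributes 2 states and 0 ε-transitions.
  z* = 4 states, 4 ε-transitions
  z*x = 6 states, 5 ε-transitions
  (z*x)* = 8 states, 9 ε-transitions
  x | (z*x)* = 12 states, 13 ε-transitions
  (x | (z*x)*)z = 14 states, 14 ε-transitions
  ((x | (z*x)*)z)* = 16 states, 18 ε-transitions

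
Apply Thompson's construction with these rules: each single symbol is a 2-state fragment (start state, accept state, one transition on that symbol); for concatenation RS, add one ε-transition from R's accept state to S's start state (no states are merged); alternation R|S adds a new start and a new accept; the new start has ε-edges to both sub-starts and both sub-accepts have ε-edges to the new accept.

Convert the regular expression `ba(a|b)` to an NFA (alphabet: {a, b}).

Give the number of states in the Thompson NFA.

By structural recursion:
Each of the 4 symbol leaves contributes a 2-state fragment.
  a|b : 6 states
  ba(a|b) : 10 states

10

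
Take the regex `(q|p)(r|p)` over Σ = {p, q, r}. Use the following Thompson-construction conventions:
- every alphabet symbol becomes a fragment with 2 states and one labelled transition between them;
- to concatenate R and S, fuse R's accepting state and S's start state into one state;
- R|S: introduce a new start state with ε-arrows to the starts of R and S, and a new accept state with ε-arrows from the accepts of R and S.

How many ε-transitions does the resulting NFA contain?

Per subexpression:
Each of the 4 symbol leaves contributes 0 ε-transitions.
  q|p → 4 ε-transitions
  r|p → 4 ε-transitions
  (q|p)(r|p) → 8 ε-transitions

8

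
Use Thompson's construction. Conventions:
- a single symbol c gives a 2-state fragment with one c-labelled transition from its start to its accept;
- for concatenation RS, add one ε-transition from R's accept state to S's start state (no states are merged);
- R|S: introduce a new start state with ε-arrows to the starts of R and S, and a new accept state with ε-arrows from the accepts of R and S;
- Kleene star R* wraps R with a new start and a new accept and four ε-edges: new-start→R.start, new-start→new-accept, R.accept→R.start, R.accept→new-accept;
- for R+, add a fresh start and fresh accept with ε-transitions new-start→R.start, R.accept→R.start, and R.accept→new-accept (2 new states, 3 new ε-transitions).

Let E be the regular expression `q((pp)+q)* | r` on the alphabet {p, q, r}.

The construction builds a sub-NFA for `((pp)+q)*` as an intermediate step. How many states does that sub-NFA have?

10

Fragment for `((pp)+q)*`:
Each of the 3 symbol leaves contributes a 2-state fragment.
  pp : 4 states
  (pp)+ : 6 states
  (pp)+q : 8 states
  ((pp)+q)* : 10 states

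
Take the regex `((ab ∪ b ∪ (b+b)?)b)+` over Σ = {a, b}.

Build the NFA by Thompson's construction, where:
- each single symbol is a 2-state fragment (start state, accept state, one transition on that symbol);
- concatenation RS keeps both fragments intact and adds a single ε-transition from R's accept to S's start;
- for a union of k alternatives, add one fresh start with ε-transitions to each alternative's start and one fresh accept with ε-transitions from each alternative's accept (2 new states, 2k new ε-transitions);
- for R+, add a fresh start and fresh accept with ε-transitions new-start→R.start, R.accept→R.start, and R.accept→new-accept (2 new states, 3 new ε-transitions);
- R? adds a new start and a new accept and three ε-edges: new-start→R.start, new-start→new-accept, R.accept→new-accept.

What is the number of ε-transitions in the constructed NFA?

Bottom-up over the parse tree:
Each of the 6 symbol leaves contributes 0 ε-transitions.
  ab : 1 ε-transition
  b+ : 3 ε-transitions
  b+b : 4 ε-transitions
  (b+b)? : 7 ε-transitions
  ab ∪ b ∪ (b+b)? : 14 ε-transitions
  (ab ∪ b ∪ (b+b)?)b : 15 ε-transitions
  ((ab ∪ b ∪ (b+b)?)b)+ : 18 ε-transitions

18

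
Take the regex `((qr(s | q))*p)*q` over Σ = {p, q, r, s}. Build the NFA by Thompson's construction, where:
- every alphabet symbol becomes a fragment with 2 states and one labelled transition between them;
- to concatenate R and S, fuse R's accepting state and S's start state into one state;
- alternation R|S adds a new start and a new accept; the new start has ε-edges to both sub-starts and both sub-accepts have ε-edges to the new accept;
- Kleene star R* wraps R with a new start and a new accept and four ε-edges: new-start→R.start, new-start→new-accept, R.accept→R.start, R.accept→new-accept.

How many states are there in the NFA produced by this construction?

14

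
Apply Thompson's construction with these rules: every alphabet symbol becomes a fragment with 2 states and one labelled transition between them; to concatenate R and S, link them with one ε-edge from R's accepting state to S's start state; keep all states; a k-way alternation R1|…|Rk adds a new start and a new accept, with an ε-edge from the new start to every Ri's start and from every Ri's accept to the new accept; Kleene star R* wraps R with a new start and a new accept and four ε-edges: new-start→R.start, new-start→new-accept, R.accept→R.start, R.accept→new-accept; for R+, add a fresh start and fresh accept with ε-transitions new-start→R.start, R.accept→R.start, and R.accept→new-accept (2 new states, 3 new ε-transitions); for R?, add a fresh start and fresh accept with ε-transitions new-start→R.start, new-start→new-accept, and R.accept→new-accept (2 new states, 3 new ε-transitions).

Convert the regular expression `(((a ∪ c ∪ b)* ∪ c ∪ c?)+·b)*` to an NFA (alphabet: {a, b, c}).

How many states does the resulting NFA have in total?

24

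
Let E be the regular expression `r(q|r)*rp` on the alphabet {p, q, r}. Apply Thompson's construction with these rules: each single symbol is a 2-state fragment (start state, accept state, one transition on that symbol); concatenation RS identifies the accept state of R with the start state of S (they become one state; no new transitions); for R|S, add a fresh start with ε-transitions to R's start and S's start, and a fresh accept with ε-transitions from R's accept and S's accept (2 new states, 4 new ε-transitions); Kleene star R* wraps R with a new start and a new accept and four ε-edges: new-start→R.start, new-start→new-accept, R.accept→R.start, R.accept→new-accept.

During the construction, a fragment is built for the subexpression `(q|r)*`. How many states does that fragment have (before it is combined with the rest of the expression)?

8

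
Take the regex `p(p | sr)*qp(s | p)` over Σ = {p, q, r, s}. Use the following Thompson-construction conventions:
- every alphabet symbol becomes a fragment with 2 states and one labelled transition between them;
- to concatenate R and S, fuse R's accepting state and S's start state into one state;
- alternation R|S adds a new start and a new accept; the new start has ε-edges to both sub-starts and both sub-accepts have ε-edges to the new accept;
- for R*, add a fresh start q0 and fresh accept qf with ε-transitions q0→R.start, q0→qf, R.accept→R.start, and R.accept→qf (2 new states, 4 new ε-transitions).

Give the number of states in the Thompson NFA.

17

Recursing over subexpressions:
Each of the 8 symbol leaves contributes a 2-state fragment.
  sr = 3 states
  p | sr = 7 states
  (p | sr)* = 9 states
  s | p = 6 states
  p(p | sr)*qp(s | p) = 17 states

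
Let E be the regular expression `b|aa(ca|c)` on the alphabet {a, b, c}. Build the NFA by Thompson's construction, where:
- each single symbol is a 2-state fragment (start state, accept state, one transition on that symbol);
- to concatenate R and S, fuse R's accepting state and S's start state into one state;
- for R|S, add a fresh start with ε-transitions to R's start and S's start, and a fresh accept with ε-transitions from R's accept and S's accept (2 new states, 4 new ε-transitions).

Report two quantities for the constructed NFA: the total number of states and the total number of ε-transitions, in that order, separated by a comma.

Per subexpression:
Each of the 6 symbol leaves contributes 2 states and 0 ε-transitions.
  ca → 3 states, 0 ε-transitions
  ca|c → 7 states, 4 ε-transitions
  aa(ca|c) → 9 states, 4 ε-transitions
  b|aa(ca|c) → 13 states, 8 ε-transitions

13, 8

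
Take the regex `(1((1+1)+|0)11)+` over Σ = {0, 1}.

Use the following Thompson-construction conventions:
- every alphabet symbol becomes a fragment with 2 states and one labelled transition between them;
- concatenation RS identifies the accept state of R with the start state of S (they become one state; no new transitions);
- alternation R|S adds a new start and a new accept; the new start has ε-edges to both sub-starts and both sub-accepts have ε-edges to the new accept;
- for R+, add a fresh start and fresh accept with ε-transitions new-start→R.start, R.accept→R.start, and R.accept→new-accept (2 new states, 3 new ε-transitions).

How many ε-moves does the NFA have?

13

Building bottom-up:
Each of the 6 symbol leaves contributes 0 ε-transitions.
  1+ — 3 ε-transitions
  1+1 — 3 ε-transitions
  (1+1)+ — 6 ε-transitions
  (1+1)+|0 — 10 ε-transitions
  1((1+1)+|0)11 — 10 ε-transitions
  (1((1+1)+|0)11)+ — 13 ε-transitions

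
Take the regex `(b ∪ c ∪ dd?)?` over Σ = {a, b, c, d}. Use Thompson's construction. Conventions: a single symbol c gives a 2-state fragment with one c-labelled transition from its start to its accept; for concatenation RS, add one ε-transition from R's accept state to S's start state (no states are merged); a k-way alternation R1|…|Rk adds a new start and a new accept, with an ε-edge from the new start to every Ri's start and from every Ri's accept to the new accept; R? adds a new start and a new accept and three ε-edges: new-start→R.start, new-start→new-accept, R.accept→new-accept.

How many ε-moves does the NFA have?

13

Recursing over subexpressions:
Each of the 4 symbol leaves contributes 0 ε-transitions.
  d? = 3 ε-transitions
  dd? = 4 ε-transitions
  b ∪ c ∪ dd? = 10 ε-transitions
  (b ∪ c ∪ dd?)? = 13 ε-transitions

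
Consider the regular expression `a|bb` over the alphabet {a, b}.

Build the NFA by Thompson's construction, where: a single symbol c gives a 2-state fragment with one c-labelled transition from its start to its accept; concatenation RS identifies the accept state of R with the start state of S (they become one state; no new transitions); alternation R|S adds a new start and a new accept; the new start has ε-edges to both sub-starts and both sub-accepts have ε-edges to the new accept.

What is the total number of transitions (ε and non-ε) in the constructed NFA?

7

Building bottom-up:
Each of the 3 symbol leaves contributes 1 transition (1 symbol, 0 ε).
  bb : 2 transitions (2 symbol, 0 ε)
  a|bb : 7 transitions (3 symbol, 4 ε)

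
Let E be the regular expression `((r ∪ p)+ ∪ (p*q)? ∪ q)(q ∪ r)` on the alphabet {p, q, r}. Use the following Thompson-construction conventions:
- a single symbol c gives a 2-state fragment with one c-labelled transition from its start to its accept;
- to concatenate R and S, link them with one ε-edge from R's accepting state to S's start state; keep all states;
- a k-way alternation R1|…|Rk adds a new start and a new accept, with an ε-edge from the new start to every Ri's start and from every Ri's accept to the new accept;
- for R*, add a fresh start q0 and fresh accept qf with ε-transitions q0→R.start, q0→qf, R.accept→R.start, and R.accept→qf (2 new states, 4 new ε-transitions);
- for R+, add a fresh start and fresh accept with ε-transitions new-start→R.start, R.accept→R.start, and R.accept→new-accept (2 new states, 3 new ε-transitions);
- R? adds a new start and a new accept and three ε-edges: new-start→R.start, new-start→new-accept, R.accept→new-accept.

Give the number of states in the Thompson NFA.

Recursing over subexpressions:
Each of the 7 symbol leaves contributes a 2-state fragment.
  r ∪ p — 6 states
  (r ∪ p)+ — 8 states
  p* — 4 states
  p*q — 6 states
  (p*q)? — 8 states
  (r ∪ p)+ ∪ (p*q)? ∪ q — 20 states
  q ∪ r — 6 states
  ((r ∪ p)+ ∪ (p*q)? ∪ q)(q ∪ r) — 26 states

26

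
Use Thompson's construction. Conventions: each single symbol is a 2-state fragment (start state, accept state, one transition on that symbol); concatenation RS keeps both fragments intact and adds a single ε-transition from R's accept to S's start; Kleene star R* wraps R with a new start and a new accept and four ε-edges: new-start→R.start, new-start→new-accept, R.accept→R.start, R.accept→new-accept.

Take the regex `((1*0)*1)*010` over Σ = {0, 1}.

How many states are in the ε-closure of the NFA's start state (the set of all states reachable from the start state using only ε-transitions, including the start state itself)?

10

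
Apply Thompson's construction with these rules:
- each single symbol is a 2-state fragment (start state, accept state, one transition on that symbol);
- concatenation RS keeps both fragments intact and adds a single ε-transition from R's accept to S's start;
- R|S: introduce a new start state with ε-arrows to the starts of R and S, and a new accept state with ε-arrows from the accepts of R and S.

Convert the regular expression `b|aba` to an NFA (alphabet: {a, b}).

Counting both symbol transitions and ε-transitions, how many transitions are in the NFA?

10

By structural recursion:
Each of the 4 symbol leaves contributes 1 transition (1 symbol, 0 ε).
  aba : 5 transitions (3 symbol, 2 ε)
  b|aba : 10 transitions (4 symbol, 6 ε)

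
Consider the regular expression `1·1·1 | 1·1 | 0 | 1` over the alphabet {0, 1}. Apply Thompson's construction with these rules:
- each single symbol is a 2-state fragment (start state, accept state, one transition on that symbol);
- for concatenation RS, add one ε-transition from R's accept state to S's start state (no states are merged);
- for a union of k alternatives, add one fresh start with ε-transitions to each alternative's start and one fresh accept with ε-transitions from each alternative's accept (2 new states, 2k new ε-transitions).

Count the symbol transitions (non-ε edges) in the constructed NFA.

7

Recursing over subexpressions:
Each of the 7 symbol leaves contributes exactly 1 symbol transition.
  1·1·1 = 3 symbol transitions
  1·1 = 2 symbol transitions
  1·1·1 | 1·1 | 0 | 1 = 7 symbol transitions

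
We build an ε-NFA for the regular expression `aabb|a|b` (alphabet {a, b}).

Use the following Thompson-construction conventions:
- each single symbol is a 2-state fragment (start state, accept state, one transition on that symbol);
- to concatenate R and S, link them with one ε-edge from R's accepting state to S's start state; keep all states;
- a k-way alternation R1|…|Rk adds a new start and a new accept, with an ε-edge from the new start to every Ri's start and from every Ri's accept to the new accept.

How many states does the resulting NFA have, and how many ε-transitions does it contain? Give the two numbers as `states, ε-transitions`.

Per subexpression:
Each of the 6 symbol leaves contributes 2 states and 0 ε-transitions.
  aabb → 8 states, 3 ε-transitions
  aabb|a|b → 14 states, 9 ε-transitions

14, 9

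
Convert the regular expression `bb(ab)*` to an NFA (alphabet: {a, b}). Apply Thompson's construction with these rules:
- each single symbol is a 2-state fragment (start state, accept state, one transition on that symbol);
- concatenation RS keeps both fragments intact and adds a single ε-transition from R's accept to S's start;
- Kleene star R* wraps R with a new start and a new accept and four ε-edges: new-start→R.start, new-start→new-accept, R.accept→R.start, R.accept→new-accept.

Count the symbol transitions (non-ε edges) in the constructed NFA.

4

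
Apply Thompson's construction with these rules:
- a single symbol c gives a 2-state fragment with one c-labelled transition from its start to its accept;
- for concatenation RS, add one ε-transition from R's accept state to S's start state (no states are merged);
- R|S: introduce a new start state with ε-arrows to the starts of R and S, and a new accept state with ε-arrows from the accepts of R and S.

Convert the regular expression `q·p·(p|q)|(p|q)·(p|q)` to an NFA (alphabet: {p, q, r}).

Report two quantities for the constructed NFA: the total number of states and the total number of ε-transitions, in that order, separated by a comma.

By structural recursion:
Each of the 8 symbol leaves contributes 2 states and 0 ε-transitions.
  p|q : 6 states, 4 ε-transitions
  q·p·(p|q) : 10 states, 6 ε-transitions
  p|q : 6 states, 4 ε-transitions
  p|q : 6 states, 4 ε-transitions
  (p|q)·(p|q) : 12 states, 9 ε-transitions
  q·p·(p|q)|(p|q)·(p|q) : 24 states, 19 ε-transitions

24, 19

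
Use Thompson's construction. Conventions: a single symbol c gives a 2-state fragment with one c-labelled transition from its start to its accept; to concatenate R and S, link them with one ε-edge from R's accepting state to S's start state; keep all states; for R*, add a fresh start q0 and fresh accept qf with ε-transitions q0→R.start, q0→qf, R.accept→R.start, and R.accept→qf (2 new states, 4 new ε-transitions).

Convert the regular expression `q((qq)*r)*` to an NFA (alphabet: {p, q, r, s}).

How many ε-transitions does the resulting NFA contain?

11

Building bottom-up:
Each of the 4 symbol leaves contributes 0 ε-transitions.
  qq = 1 ε-transition
  (qq)* = 5 ε-transitions
  (qq)*r = 6 ε-transitions
  ((qq)*r)* = 10 ε-transitions
  q((qq)*r)* = 11 ε-transitions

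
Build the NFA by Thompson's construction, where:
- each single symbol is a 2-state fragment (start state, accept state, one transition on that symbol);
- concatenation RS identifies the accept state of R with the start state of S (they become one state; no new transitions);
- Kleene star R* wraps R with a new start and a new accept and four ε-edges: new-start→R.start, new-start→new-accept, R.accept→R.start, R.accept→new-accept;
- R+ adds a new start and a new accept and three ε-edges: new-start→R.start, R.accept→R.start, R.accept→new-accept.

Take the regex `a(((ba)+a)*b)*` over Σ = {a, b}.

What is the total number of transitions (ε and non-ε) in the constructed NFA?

16

Recursing over subexpressions:
Each of the 5 symbol leaves contributes 1 transition (1 symbol, 0 ε).
  ba → 2 transitions (2 symbol, 0 ε)
  (ba)+ → 5 transitions (2 symbol, 3 ε)
  (ba)+a → 6 transitions (3 symbol, 3 ε)
  ((ba)+a)* → 10 transitions (3 symbol, 7 ε)
  ((ba)+a)*b → 11 transitions (4 symbol, 7 ε)
  (((ba)+a)*b)* → 15 transitions (4 symbol, 11 ε)
  a(((ba)+a)*b)* → 16 transitions (5 symbol, 11 ε)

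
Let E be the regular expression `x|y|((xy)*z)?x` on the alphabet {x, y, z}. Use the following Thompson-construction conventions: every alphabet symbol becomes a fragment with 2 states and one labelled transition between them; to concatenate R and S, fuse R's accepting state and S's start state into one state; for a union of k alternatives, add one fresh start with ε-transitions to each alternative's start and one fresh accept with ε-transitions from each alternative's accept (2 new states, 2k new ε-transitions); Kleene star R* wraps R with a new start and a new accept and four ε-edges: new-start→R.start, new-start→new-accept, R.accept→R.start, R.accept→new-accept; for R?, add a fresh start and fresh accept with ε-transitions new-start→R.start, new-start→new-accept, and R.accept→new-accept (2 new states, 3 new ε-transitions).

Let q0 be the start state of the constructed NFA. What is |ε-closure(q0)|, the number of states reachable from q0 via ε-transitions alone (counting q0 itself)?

8

Work bottom-up. For each fragment F, track |ε-closure(F.start)| and whether F's accept lies in that closure (i.e. whether F accepts ε). A single-symbol fragment has closure size 1 and does not accept ε.
  xy : |ε-closure| equals the left operand's closure size = 1 (its accept is not ε-reachable, so the closure stops there)
  (xy)* : |ε-closure| = 1 (new start) + 1 (body) + 1 (new accept) = 3
  (xy)*z : the left operand accepts ε, so the closure extends into the next operand (the shared merged state is already counted); |ε-closure| = 3 + (1−1) = 3
  ((xy)*z)? : |ε-closure| = 1 (new start) + 3 (body) + 1 (new accept, via ε) = 5
  ((xy)*z)?x : the left operand accepts ε, so the closure extends into the next operand (the shared merged state is already counted); |ε-closure| = 5 + (1−1) = 5
  x|y|((xy)*z)?x : new start ε-reaches every alternative's start; none of them accept ε, so the new accept is not reached: |ε-closure| = 1 + 1 + 1 + 5 = 8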